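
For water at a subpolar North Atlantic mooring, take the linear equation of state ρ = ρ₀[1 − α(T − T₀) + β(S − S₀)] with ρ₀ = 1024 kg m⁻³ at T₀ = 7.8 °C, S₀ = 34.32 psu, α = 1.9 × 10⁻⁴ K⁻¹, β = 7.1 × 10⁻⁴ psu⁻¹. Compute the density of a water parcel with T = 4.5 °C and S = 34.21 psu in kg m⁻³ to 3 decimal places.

T − T₀ = -3.3 K, S − S₀ = -0.11 psu.
Bracket = 1 − α·(-3.3) + β·(-0.11) = 1 + (5.489 × 10⁻⁴) = 1.0005489.
ρ = 1024 × 1.0005489 = 1024.562 kg m⁻³.

1024.562 kg m⁻³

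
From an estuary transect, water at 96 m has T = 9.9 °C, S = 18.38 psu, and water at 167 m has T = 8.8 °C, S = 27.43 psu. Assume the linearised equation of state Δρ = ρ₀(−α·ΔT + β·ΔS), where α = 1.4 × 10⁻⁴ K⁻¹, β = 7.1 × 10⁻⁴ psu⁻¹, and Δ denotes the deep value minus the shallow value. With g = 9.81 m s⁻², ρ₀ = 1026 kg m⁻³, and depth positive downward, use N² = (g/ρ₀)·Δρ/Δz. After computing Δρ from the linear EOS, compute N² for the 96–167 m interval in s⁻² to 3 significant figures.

ΔT = -1.1 K, ΔS = +9.05 psu (deep − shallow).
Δρ/ρ₀ = −αΔT + βΔS = 1.54 × 10⁻⁴ + 6.4255 × 10⁻³ = 6.5795 × 10⁻³, so Δρ ≈ 6.751 kg m⁻³.
N² = (g/ρ₀)·Δρ/Δz = g·(Δρ/ρ₀)/Δz = 9.81 × 6.5795 × 10⁻³ / 71 = 9.0908 × 10⁻⁴ s⁻² ≈ 9.09 × 10⁻⁴ s⁻².

9.09 × 10⁻⁴ s⁻²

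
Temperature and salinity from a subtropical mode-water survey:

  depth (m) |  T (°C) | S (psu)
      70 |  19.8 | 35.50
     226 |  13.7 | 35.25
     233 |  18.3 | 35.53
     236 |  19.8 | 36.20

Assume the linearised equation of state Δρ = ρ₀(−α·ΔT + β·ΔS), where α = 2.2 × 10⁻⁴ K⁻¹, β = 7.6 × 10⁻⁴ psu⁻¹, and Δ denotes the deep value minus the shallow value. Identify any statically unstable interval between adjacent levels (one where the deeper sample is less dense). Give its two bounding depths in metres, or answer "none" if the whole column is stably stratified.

Evaluate Δρ/ρ₀ = −αΔT + βΔS across each adjacent pair:
  70–226 m: −αΔT+βΔS = −(2.2 × 10⁻⁴)(-6.1)+(7.6 × 10⁻⁴)(-0.25) = 1.2 × 10⁻³ → stable
  226–233 m: −αΔT+βΔS = −(2.2 × 10⁻⁴)(+4.6)+(7.6 × 10⁻⁴)(+0.28) = -8.0 × 10⁻⁴ → UNSTABLE
  233–236 m: −αΔT+βΔS = −(2.2 × 10⁻⁴)(+1.5)+(7.6 × 10⁻⁴)(+0.67) = 1.8 × 10⁻⁴ → stable
The 226–233 m interval has Δρ < 0: lighter water underlies denser water.

226–233 m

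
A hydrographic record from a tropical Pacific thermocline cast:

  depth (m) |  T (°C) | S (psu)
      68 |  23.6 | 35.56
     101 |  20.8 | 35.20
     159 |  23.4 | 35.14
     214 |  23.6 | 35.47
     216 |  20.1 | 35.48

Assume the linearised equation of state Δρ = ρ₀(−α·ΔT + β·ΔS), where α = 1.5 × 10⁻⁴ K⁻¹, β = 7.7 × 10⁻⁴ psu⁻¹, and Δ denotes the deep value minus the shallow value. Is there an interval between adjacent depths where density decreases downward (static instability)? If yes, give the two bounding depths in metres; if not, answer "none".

101–159 m

Evaluate Δρ/ρ₀ = −αΔT + βΔS across each adjacent pair:
  68–101 m: −αΔT+βΔS = −(1.5 × 10⁻⁴)(-2.8)+(7.7 × 10⁻⁴)(-0.36) = 1.4 × 10⁻⁴ → stable
  101–159 m: −αΔT+βΔS = −(1.5 × 10⁻⁴)(+2.6)+(7.7 × 10⁻⁴)(-0.06) = -4.4 × 10⁻⁴ → UNSTABLE
  159–214 m: −αΔT+βΔS = −(1.5 × 10⁻⁴)(+0.2)+(7.7 × 10⁻⁴)(+0.33) = 2.2 × 10⁻⁴ → stable
  214–216 m: −αΔT+βΔS = −(1.5 × 10⁻⁴)(-3.5)+(7.7 × 10⁻⁴)(+0.01) = 5.3 × 10⁻⁴ → stable
The 101–159 m interval has Δρ < 0: lighter water underlies denser water.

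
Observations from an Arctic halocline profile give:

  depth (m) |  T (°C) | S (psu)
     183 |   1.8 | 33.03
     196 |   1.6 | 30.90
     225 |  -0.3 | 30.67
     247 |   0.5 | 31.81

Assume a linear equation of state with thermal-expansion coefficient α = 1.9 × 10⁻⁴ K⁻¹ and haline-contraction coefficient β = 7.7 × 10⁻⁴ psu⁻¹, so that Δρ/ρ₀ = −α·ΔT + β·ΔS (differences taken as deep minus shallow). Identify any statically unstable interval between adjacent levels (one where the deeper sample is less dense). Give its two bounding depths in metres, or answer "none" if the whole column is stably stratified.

183–196 m

Evaluate Δρ/ρ₀ = −αΔT + βΔS across each adjacent pair:
  183–196 m: −αΔT+βΔS = −(1.9 × 10⁻⁴)(-0.2)+(7.7 × 10⁻⁴)(-2.13) = -1.6 × 10⁻³ → UNSTABLE
  196–225 m: −αΔT+βΔS = −(1.9 × 10⁻⁴)(-1.9)+(7.7 × 10⁻⁴)(-0.23) = 1.8 × 10⁻⁴ → stable
  225–247 m: −αΔT+βΔS = −(1.9 × 10⁻⁴)(+0.8)+(7.7 × 10⁻⁴)(+1.14) = 7.3 × 10⁻⁴ → stable
The 183–196 m interval has Δρ < 0: lighter water underlies denser water.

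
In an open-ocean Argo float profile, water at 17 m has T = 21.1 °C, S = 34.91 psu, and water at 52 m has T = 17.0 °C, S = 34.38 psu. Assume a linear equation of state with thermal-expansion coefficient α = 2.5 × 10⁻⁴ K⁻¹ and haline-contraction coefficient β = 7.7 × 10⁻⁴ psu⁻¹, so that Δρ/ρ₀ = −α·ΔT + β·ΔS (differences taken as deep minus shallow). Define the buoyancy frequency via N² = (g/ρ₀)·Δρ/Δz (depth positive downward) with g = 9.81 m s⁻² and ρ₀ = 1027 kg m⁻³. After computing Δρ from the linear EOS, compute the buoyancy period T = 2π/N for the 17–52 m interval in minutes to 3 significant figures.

ΔT = -4.1 K, ΔS = -0.53 psu (deep − shallow).
Δρ/ρ₀ = −αΔT + βΔS = 1.025 × 10⁻³ − 4.081 × 10⁻⁴ = 6.169 × 10⁻⁴, so Δρ ≈ 0.6336 kg m⁻³.
N² = (g/ρ₀)·Δρ/Δz = g·(Δρ/ρ₀)/Δz = 9.81 × 6.169 × 10⁻⁴ / 35 = 1.7291 × 10⁻⁴ s⁻².
N = √(1.7291 × 10⁻⁴) = 0.013150 rad s⁻¹ → T = 2π/N = 477.81 s = 7.9635 min ≈ 7.96 min.

7.96 min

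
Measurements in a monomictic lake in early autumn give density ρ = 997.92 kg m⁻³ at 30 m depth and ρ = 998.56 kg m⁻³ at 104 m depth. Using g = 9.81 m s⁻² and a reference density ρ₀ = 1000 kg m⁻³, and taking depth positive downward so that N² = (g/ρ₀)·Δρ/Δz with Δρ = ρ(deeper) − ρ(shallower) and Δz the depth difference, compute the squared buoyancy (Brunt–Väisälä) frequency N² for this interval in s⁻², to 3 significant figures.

Δρ = 998.56 − 997.92 = 0.64 kg m⁻³ over Δz = 104 − 30 = 74 m.
N² = (9.81/1000) × (0.64/74) = 8.4843 × 10⁻⁵ s⁻² ≈ 8.48 × 10⁻⁵ s⁻².

8.48 × 10⁻⁵ s⁻²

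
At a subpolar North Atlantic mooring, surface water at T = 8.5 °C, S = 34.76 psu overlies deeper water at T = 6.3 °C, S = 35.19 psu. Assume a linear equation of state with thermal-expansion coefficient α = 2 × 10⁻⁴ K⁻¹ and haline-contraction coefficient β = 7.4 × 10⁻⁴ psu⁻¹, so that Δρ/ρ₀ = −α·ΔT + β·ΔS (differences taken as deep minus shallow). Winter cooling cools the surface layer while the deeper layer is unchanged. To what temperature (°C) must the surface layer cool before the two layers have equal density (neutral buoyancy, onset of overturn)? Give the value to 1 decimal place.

4.7 °C

Neutral buoyancy requires Δρ = 0, i.e. −α(T_deep − T_surf′) + β(S_deep − S_surf) = 0.
T_surf′ = T_deep − (β/α)·ΔS = 6.3 − (7.4 × 10⁻⁴/2 × 10⁻⁴)·(+0.43) = 4.709 °C.
Cooling required: 8.5 − (4.709) = 3.791 °C.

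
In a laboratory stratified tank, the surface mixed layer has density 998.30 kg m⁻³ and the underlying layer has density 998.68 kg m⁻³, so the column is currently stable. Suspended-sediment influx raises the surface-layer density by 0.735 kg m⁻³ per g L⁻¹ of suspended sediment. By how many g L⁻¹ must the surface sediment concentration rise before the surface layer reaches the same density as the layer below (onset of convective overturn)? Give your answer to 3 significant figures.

0.517 g L⁻¹

Density deficit of the surface layer: 998.68 − 998.30 = 0.38 kg m⁻³.
Required change = 0.38 / 0.735 = 0.517 g L⁻¹.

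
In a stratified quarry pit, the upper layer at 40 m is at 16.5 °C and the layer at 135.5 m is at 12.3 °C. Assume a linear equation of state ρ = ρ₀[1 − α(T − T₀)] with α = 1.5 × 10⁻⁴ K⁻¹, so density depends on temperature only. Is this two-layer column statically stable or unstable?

stable

ΔT = 12.3 − 16.5 = -4.2 K, so Δρ/ρ₀ = −αΔT = 6.30 × 10⁻⁴.
Δρ/ρ₀ > 0, so Δρ > 0: deeper water is denser → statically stable.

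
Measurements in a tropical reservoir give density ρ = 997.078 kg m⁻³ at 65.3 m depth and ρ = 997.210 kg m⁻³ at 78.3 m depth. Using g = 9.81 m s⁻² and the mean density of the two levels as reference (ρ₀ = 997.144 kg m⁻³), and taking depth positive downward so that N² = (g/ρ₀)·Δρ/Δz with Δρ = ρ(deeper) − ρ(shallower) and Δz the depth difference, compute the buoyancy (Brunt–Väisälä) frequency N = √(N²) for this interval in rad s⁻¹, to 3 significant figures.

9.99 × 10⁻³ rad s⁻¹

Δρ = 997.210 − 997.078 = 0.132 kg m⁻³ over Δz = 78.3 − 65.3 = 13 m.
N² = (9.81/997.144) × (0.132/13) = 9.9895 × 10⁻⁵ s⁻².
N = √(9.9895 × 10⁻⁵) = 9.9947 × 10⁻³ rad s⁻¹ ≈ 9.99 × 10⁻³ rad s⁻¹.
A positive N² confirms static stability across the interval.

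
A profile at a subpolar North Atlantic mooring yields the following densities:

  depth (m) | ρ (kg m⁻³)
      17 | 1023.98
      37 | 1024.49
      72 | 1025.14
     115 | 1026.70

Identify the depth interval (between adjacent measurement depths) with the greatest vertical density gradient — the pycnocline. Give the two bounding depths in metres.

Compute the density gradient over each adjacent pair:
  17–37 m: Δρ/Δz = 0.51/20 = 0.026 kg m⁻⁴
  37–72 m: Δρ/Δz = 0.65/35 = 0.019 kg m⁻⁴
  72–115 m: Δρ/Δz = 1.56/43 = 0.036 kg m⁻⁴
The largest gradient is in the 72–115 m interval — the pycnocline.

72–115 m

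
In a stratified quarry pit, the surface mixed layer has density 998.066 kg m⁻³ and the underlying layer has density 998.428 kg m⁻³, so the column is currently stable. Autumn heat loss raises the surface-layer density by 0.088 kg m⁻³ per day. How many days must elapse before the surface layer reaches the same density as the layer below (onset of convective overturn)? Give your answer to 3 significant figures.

4.11 days

Density deficit of the surface layer: 998.428 − 998.066 = 0.362 kg m⁻³.
Required change = 0.362 / 0.088 = 4.11 days.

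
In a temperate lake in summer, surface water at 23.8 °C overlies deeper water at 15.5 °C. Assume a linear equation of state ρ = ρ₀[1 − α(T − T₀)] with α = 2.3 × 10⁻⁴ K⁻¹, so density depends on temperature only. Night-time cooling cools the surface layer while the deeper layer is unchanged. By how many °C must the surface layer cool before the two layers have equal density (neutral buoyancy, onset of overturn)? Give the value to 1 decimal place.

With temperature the only control, equal density requires T_surf′ = T_deep.
T_surf′ = 15.5 °C.
Cooling required: 23.8 − 15.5 = 8.3 °C.

8.3 °C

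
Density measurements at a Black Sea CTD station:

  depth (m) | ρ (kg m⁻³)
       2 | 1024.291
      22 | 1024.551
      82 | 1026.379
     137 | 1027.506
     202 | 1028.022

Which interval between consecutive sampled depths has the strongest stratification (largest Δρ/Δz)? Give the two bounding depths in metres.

22–82 m

Compute the density gradient over each adjacent pair:
  2–22 m: Δρ/Δz = 0.260/20 = 0.013 kg m⁻⁴
  22–82 m: Δρ/Δz = 1.828/60 = 0.030 kg m⁻⁴
  82–137 m: Δρ/Δz = 1.127/55 = 0.020 kg m⁻⁴
  137–202 m: Δρ/Δz = 0.516/65 = 7.9 × 10⁻³ kg m⁻⁴
The largest gradient is in the 22–82 m interval — the pycnocline.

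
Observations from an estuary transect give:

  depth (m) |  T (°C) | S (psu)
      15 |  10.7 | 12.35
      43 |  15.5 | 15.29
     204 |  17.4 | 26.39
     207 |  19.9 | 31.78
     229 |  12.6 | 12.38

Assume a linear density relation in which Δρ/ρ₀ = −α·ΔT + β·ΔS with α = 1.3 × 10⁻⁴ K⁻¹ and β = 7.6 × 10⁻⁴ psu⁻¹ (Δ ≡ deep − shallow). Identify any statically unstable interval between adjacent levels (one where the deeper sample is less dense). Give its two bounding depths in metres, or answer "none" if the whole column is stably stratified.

207–229 m

Evaluate Δρ/ρ₀ = −αΔT + βΔS across each adjacent pair:
  15–43 m: −αΔT+βΔS = −(1.3 × 10⁻⁴)(+4.8)+(7.6 × 10⁻⁴)(+2.94) = 1.6 × 10⁻³ → stable
  43–204 m: −αΔT+βΔS = −(1.3 × 10⁻⁴)(+1.9)+(7.6 × 10⁻⁴)(+11.10) = 8.2 × 10⁻³ → stable
  204–207 m: −αΔT+βΔS = −(1.3 × 10⁻⁴)(+2.5)+(7.6 × 10⁻⁴)(+5.39) = 3.8 × 10⁻³ → stable
  207–229 m: −αΔT+βΔS = −(1.3 × 10⁻⁴)(-7.3)+(7.6 × 10⁻⁴)(-19.40) = -0.014 → UNSTABLE
The 207–229 m interval has Δρ < 0: lighter water underlies denser water.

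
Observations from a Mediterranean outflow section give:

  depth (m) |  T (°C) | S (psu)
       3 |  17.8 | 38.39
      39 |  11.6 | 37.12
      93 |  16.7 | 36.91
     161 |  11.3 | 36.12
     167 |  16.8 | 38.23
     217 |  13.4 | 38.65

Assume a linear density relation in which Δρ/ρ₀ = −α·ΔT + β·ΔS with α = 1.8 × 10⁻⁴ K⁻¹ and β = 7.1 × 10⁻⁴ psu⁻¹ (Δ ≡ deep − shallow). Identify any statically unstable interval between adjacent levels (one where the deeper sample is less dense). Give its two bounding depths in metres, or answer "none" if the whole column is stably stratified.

39–93 m

Evaluate Δρ/ρ₀ = −αΔT + βΔS across each adjacent pair:
  3–39 m: −αΔT+βΔS = −(1.8 × 10⁻⁴)(-6.2)+(7.1 × 10⁻⁴)(-1.27) = 2.1 × 10⁻⁴ → stable
  39–93 m: −αΔT+βΔS = −(1.8 × 10⁻⁴)(+5.1)+(7.1 × 10⁻⁴)(-0.21) = -1.1 × 10⁻³ → UNSTABLE
  93–161 m: −αΔT+βΔS = −(1.8 × 10⁻⁴)(-5.4)+(7.1 × 10⁻⁴)(-0.79) = 4.1 × 10⁻⁴ → stable
  161–167 m: −αΔT+βΔS = −(1.8 × 10⁻⁴)(+5.5)+(7.1 × 10⁻⁴)(+2.11) = 5.1 × 10⁻⁴ → stable
  167–217 m: −αΔT+βΔS = −(1.8 × 10⁻⁴)(-3.4)+(7.1 × 10⁻⁴)(+0.42) = 9.1 × 10⁻⁴ → stable
The 39–93 m interval has Δρ < 0: lighter water underlies denser water.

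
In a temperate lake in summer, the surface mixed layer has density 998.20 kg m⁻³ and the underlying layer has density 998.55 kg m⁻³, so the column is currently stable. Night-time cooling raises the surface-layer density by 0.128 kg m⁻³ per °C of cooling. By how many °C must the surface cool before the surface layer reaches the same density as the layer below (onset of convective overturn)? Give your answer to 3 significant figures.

2.73 °C

Density deficit of the surface layer: 998.55 − 998.20 = 0.35 kg m⁻³.
Required change = 0.35 / 0.128 = 2.73 °C.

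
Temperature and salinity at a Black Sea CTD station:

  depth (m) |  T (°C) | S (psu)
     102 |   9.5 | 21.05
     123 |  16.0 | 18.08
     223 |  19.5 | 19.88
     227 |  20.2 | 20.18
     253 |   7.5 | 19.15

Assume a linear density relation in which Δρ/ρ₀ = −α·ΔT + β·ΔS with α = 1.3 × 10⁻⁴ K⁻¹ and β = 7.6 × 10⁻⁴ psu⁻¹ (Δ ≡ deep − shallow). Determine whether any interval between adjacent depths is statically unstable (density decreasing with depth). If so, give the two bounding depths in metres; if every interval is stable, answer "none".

Evaluate Δρ/ρ₀ = −αΔT + βΔS across each adjacent pair:
  102–123 m: −αΔT+βΔS = −(1.3 × 10⁻⁴)(+6.5)+(7.6 × 10⁻⁴)(-2.97) = -3.1 × 10⁻³ → UNSTABLE
  123–223 m: −αΔT+βΔS = −(1.3 × 10⁻⁴)(+3.5)+(7.6 × 10⁻⁴)(+1.80) = 9.1 × 10⁻⁴ → stable
  223–227 m: −αΔT+βΔS = −(1.3 × 10⁻⁴)(+0.7)+(7.6 × 10⁻⁴)(+0.30) = 1.4 × 10⁻⁴ → stable
  227–253 m: −αΔT+βΔS = −(1.3 × 10⁻⁴)(-12.7)+(7.6 × 10⁻⁴)(-1.03) = 8.7 × 10⁻⁴ → stable
The 102–123 m interval has Δρ < 0: lighter water underlies denser water.

102–123 m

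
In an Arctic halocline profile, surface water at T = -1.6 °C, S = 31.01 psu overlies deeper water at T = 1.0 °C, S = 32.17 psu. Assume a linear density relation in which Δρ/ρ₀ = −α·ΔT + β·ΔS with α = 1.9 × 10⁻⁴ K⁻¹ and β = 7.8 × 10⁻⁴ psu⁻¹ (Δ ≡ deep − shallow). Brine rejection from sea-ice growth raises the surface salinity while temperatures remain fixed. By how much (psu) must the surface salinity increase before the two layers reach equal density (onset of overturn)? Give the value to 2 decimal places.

0.53 psu

Neutral buoyancy requires −α(T_deep − T_surf) + β(S_deep − S_surf′) = 0.
S_surf′ = S_deep − (α/β)·ΔT = 32.17 − (1.9 × 10⁻⁴/7.8 × 10⁻⁴)·(+2.6) = 31.5367 psu.
Increase required: 31.5367 − 31.01 = 0.5267 psu.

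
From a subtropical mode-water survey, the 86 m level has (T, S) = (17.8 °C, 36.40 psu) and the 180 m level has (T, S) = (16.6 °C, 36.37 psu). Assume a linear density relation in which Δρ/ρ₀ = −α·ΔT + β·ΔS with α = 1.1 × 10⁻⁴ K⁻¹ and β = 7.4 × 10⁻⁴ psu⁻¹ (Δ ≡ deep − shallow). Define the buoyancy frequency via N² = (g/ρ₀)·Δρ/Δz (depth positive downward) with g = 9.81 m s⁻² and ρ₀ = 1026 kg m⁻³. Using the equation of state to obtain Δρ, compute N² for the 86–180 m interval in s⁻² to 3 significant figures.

ΔT = -1.2 K, ΔS = -0.03 psu (deep − shallow).
Δρ/ρ₀ = −αΔT + βΔS = 1.32 × 10⁻⁴ − 2.22 × 10⁻⁵ = 1.098 × 10⁻⁴, so Δρ ≈ 0.1127 kg m⁻³.
N² = (g/ρ₀)·Δρ/Δz = g·(Δρ/ρ₀)/Δz = 9.81 × 1.098 × 10⁻⁴ / 94 = 1.1459 × 10⁻⁵ s⁻² ≈ 1.15 × 10⁻⁵ s⁻².

1.15 × 10⁻⁵ s⁻²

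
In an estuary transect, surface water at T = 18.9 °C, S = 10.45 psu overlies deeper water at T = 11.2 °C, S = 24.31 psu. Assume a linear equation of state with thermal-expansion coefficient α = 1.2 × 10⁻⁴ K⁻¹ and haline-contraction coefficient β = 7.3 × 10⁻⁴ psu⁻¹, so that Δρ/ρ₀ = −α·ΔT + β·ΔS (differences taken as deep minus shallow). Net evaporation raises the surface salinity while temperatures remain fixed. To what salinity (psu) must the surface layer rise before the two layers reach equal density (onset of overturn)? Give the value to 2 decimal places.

25.58 psu

Neutral buoyancy requires −α(T_deep − T_surf) + β(S_deep − S_surf′) = 0.
S_surf′ = S_deep − (α/β)·ΔT = 24.31 − (1.2 × 10⁻⁴/7.3 × 10⁻⁴)·(-7.7) = 25.5758 psu.
Increase required: 25.5758 − 10.45 = 15.1258 psu.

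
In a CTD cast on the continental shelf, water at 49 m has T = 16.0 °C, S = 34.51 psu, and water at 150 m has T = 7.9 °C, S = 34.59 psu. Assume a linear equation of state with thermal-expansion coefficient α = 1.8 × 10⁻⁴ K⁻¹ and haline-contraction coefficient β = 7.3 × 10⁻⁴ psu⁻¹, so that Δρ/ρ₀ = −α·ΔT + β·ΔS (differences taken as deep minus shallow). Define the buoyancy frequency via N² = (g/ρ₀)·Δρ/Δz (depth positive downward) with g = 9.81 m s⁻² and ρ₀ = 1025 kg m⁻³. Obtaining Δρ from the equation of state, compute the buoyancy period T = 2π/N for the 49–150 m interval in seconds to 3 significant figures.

518 s

ΔT = -8.1 K, ΔS = +0.08 psu (deep − shallow).
Δρ/ρ₀ = −αΔT + βΔS = 1.458 × 10⁻³ + 5.84 × 10⁻⁵ = 1.5164 × 10⁻³, so Δρ ≈ 1.554 kg m⁻³.
N² = (g/ρ₀)·Δρ/Δz = g·(Δρ/ρ₀)/Δz = 9.81 × 1.5164 × 10⁻³ / 101 = 1.4729 × 10⁻⁴ s⁻².
N = √(1.4729 × 10⁻⁴) = 0.012136 rad s⁻¹ → T = 2π/N = 517.73 s ≈ 518 s.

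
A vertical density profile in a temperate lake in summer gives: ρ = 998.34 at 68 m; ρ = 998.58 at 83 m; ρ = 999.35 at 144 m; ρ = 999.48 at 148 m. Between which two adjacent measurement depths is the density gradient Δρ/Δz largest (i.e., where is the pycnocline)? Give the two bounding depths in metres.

Compute the density gradient over each adjacent pair:
  68–83 m: Δρ/Δz = 0.24/15 = 0.016 kg m⁻⁴
  83–144 m: Δρ/Δz = 0.77/61 = 0.013 kg m⁻⁴
  144–148 m: Δρ/Δz = 0.13/4 = 0.033 kg m⁻⁴
The largest gradient is in the 144–148 m interval — the pycnocline.

144–148 m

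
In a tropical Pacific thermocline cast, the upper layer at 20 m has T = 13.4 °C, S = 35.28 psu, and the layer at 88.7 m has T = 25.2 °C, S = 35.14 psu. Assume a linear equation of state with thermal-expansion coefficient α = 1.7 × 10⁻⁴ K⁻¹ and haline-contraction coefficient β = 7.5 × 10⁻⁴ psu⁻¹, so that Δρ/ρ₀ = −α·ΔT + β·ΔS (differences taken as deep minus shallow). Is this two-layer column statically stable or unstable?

ΔT = 25.2 − 13.4 = +11.8 K and ΔS = 35.14 − 35.28 = -0.14 psu (deep − shallow).
−αΔT = -2.006 × 10⁻³; βΔS = -1.05 × 10⁻⁴; sum Δρ/ρ₀ = -2.111 × 10⁻³.
Δρ/ρ₀ < 0, so Δρ < 0: deeper water is lighter → statically unstable; the column would overturn.

unstable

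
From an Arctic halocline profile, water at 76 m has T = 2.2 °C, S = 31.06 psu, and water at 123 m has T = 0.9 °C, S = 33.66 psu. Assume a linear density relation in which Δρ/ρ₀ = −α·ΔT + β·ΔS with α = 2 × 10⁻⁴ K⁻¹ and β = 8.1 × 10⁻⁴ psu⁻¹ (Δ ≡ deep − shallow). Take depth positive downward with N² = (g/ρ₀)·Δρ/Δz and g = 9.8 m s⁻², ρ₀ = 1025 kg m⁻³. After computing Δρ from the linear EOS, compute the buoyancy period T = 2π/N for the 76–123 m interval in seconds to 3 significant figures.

ΔT = -1.3 K, ΔS = +2.60 psu (deep − shallow).
Δρ/ρ₀ = −αΔT + βΔS = 2.60 × 10⁻⁴ + 2.106 × 10⁻³ = 2.366 × 10⁻³, so Δρ ≈ 2.425 kg m⁻³.
N² = (g/ρ₀)·Δρ/Δz = g·(Δρ/ρ₀)/Δz = 9.8 × 2.366 × 10⁻³ / 47 = 4.9334 × 10⁻⁴ s⁻².
N = √(4.9334 × 10⁻⁴) = 0.022211 rad s⁻¹ → T = 2π/N = 282.89 s ≈ 283 s.

283 s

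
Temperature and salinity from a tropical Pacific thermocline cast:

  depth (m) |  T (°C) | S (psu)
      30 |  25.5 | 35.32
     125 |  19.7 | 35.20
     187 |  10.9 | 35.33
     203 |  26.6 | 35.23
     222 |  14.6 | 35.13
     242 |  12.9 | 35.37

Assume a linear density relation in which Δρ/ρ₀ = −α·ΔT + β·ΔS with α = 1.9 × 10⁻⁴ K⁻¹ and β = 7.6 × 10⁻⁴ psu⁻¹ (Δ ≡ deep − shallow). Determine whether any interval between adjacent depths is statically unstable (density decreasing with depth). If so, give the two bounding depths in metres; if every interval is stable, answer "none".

Evaluate Δρ/ρ₀ = −αΔT + βΔS across each adjacent pair:
  30–125 m: −αΔT+βΔS = −(1.9 × 10⁻⁴)(-5.8)+(7.6 × 10⁻⁴)(-0.12) = 1.0 × 10⁻³ → stable
  125–187 m: −αΔT+βΔS = −(1.9 × 10⁻⁴)(-8.8)+(7.6 × 10⁻⁴)(+0.13) = 1.8 × 10⁻³ → stable
  187–203 m: −αΔT+βΔS = −(1.9 × 10⁻⁴)(+15.7)+(7.6 × 10⁻⁴)(-0.10) = -3.1 × 10⁻³ → UNSTABLE
  203–222 m: −αΔT+βΔS = −(1.9 × 10⁻⁴)(-12.0)+(7.6 × 10⁻⁴)(-0.10) = 2.2 × 10⁻³ → stable
  222–242 m: −αΔT+βΔS = −(1.9 × 10⁻⁴)(-1.7)+(7.6 × 10⁻⁴)(+0.24) = 5.1 × 10⁻⁴ → stable
The 187–203 m interval has Δρ < 0: lighter water underlies denser water.

187–203 m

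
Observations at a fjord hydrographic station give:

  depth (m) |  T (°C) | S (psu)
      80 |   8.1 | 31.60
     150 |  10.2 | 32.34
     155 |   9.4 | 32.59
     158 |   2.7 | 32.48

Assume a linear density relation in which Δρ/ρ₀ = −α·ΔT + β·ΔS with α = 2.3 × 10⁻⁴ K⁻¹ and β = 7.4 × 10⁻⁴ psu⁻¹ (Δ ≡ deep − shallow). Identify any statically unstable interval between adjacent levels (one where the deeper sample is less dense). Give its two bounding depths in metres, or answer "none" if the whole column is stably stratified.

Evaluate Δρ/ρ₀ = −αΔT + βΔS across each adjacent pair:
  80–150 m: −αΔT+βΔS = −(2.3 × 10⁻⁴)(+2.1)+(7.4 × 10⁻⁴)(+0.74) = 6.5 × 10⁻⁵ → stable
  150–155 m: −αΔT+βΔS = −(2.3 × 10⁻⁴)(-0.8)+(7.4 × 10⁻⁴)(+0.25) = 3.7 × 10⁻⁴ → stable
  155–158 m: −αΔT+βΔS = −(2.3 × 10⁻⁴)(-6.7)+(7.4 × 10⁻⁴)(-0.11) = 1.5 × 10⁻³ → stable
Every interval has Δρ > 0: the column is stably stratified throughout.

none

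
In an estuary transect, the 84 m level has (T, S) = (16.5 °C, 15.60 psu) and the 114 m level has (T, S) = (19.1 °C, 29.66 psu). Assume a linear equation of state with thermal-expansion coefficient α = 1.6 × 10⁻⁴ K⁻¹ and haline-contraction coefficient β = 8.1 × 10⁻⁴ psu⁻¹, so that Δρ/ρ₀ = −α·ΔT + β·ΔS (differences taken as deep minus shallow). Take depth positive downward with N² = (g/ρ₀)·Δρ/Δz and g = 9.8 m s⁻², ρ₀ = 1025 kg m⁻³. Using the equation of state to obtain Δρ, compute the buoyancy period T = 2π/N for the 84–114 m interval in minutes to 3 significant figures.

1.75 min

ΔT = +2.6 K, ΔS = +14.06 psu (deep − shallow).
Δρ/ρ₀ = −αΔT + βΔS = -4.16 × 10⁻⁴ + 0.0113886 = 0.0109726, so Δρ ≈ 11.25 kg m⁻³.
N² = (g/ρ₀)·Δρ/Δz = g·(Δρ/ρ₀)/Δz = 9.8 × 0.0109726 / 30 = 3.5844 × 10⁻³ s⁻².
N = √(3.5844 × 10⁻³) = 0.059870 rad s⁻¹ → T = 2π/N = 104.95 s = 1.7492 min ≈ 1.75 min.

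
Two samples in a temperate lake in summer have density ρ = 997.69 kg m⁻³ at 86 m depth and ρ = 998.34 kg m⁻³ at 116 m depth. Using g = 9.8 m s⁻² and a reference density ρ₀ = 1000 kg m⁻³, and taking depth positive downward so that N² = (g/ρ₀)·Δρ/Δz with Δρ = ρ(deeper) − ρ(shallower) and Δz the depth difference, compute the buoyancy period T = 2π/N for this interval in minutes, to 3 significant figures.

Δρ = 998.34 − 997.69 = 0.65 kg m⁻³ over Δz = 116 − 86 = 30 m.
N² = (9.8/1000) × (0.65/30) = 2.1233 × 10⁻⁴ s⁻².
N = √(2.1233 × 10⁻⁴) = 0.014572 rad s⁻¹, so T = 2π/N = 431.18 s = 7.1863 min ≈ 7.19 min.

7.19 min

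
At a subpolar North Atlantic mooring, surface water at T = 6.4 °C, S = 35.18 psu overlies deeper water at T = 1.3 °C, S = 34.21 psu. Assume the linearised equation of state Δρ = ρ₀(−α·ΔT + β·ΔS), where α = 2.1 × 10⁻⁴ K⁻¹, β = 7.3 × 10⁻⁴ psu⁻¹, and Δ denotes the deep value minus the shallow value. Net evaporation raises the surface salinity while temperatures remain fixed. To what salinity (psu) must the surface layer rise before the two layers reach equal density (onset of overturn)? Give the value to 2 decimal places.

35.68 psu

Neutral buoyancy requires −α(T_deep − T_surf) + β(S_deep − S_surf′) = 0.
S_surf′ = S_deep − (α/β)·ΔT = 34.21 − (2.1 × 10⁻⁴/7.3 × 10⁻⁴)·(-5.1) = 35.6771 psu.
Increase required: 35.6771 − 35.18 = 0.4971 psu.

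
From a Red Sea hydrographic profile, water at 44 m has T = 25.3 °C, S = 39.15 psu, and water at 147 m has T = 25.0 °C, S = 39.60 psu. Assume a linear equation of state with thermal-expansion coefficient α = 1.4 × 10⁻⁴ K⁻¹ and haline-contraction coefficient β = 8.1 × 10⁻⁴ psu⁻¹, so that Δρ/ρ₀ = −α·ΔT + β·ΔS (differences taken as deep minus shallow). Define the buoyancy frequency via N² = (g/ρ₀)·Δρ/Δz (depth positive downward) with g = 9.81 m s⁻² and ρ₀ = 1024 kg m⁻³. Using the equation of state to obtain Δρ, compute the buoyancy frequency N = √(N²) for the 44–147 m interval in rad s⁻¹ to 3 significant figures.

6.22 × 10⁻³ rad s⁻¹

ΔT = -0.3 K, ΔS = +0.45 psu (deep − shallow).
Δρ/ρ₀ = −αΔT + βΔS = 4.20 × 10⁻⁵ + 3.645 × 10⁻⁴ = 4.065 × 10⁻⁴, so Δρ ≈ 0.4163 kg m⁻³.
N² = (g/ρ₀)·Δρ/Δz = g·(Δρ/ρ₀)/Δz = 9.81 × 4.065 × 10⁻⁴ / 103 = 3.8716 × 10⁻⁵ s⁻².
N = √(3.8716 × 10⁻⁵) = 6.2222 × 10⁻³ rad s⁻¹ ≈ 6.22 × 10⁻³ rad s⁻¹.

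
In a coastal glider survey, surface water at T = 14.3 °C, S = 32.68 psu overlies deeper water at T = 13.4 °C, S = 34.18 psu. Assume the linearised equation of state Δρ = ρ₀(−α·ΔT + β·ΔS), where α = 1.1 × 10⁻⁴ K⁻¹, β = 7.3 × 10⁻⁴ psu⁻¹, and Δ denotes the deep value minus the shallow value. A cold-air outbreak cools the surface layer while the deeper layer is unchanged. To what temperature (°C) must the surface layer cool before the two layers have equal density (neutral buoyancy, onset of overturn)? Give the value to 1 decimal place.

3.4 °C

Neutral buoyancy requires Δρ = 0, i.e. −α(T_deep − T_surf′) + β(S_deep − S_surf) = 0.
T_surf′ = T_deep − (β/α)·ΔS = 13.4 − (7.3 × 10⁻⁴/1.1 × 10⁻⁴)·(+1.50) = 3.445 °C.
Cooling required: 14.3 − (3.445) = 10.855 °C.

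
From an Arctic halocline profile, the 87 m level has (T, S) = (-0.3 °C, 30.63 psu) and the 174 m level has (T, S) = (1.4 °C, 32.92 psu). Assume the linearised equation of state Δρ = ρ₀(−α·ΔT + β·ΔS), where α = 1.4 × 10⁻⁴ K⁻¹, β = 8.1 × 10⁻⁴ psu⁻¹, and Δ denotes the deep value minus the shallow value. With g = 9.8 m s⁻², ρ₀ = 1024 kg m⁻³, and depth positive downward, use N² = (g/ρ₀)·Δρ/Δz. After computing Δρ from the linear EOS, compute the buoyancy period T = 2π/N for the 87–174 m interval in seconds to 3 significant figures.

ΔT = +1.7 K, ΔS = +2.29 psu (deep − shallow).
Δρ/ρ₀ = −αΔT + βΔS = -2.38 × 10⁻⁴ + 1.8549 × 10⁻³ = 1.6169 × 10⁻³, so Δρ ≈ 1.656 kg m⁻³.
N² = (g/ρ₀)·Δρ/Δz = g·(Δρ/ρ₀)/Δz = 9.8 × 1.6169 × 10⁻³ / 87 = 1.8213 × 10⁻⁴ s⁻².
N = √(1.8213 × 10⁻⁴) = 0.013496 rad s⁻¹ → T = 2π/N = 465.56 s ≈ 466 s.

466 s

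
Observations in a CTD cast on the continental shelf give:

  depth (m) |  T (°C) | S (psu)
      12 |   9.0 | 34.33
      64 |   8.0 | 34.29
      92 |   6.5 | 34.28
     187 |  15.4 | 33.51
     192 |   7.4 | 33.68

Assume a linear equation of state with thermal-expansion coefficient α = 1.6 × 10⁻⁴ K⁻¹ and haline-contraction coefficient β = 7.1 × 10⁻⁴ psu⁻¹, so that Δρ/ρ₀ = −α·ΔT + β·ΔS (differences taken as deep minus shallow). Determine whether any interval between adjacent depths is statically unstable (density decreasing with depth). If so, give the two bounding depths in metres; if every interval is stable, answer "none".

92–187 m

Evaluate Δρ/ρ₀ = −αΔT + βΔS across each adjacent pair:
  12–64 m: −αΔT+βΔS = −(1.6 × 10⁻⁴)(-1.0)+(7.1 × 10⁻⁴)(-0.04) = 1.3 × 10⁻⁴ → stable
  64–92 m: −αΔT+βΔS = −(1.6 × 10⁻⁴)(-1.5)+(7.1 × 10⁻⁴)(-0.01) = 2.3 × 10⁻⁴ → stable
  92–187 m: −αΔT+βΔS = −(1.6 × 10⁻⁴)(+8.9)+(7.1 × 10⁻⁴)(-0.77) = -2.0 × 10⁻³ → UNSTABLE
  187–192 m: −αΔT+βΔS = −(1.6 × 10⁻⁴)(-8.0)+(7.1 × 10⁻⁴)(+0.17) = 1.4 × 10⁻³ → stable
The 92–187 m interval has Δρ < 0: lighter water underlies denser water.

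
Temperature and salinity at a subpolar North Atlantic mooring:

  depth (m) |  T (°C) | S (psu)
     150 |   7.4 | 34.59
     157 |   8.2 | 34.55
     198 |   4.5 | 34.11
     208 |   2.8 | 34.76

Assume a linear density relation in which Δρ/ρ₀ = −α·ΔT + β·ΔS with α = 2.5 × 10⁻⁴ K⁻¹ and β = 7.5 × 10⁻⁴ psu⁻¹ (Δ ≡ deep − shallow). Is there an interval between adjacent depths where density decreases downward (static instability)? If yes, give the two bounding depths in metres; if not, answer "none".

Evaluate Δρ/ρ₀ = −αΔT + βΔS across each adjacent pair:
  150–157 m: −αΔT+βΔS = −(2.5 × 10⁻⁴)(+0.8)+(7.5 × 10⁻⁴)(-0.04) = -2.3 × 10⁻⁴ → UNSTABLE
  157–198 m: −αΔT+βΔS = −(2.5 × 10⁻⁴)(-3.7)+(7.5 × 10⁻⁴)(-0.44) = 6.0 × 10⁻⁴ → stable
  198–208 m: −αΔT+βΔS = −(2.5 × 10⁻⁴)(-1.7)+(7.5 × 10⁻⁴)(+0.65) = 9.1 × 10⁻⁴ → stable
The 150–157 m interval has Δρ < 0: lighter water underlies denser water.

150–157 m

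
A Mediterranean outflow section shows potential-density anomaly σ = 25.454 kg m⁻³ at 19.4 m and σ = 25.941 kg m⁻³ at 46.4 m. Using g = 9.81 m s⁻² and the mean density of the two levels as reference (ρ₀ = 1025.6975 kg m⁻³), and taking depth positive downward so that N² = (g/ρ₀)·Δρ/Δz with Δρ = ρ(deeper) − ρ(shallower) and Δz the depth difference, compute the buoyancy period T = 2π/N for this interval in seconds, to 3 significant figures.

478 s

Δρ = 1025.941 − 1025.454 = 0.487 kg m⁻³ over Δz = 46.4 − 19.4 = 27 m.
N² = (9.81/1025.6975) × (0.487/27) = 1.7251 × 10⁻⁴ s⁻².
N = √(1.7251 × 10⁻⁴) = 0.013134 rad s⁻¹, so T = 2π/N = 478.39 s ≈ 478 s.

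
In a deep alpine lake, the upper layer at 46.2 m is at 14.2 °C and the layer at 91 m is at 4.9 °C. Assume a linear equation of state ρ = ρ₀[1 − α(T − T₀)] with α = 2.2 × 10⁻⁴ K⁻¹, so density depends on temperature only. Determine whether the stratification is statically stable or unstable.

ΔT = 4.9 − 14.2 = -9.3 K, so Δρ/ρ₀ = −αΔT = 2.046 × 10⁻³.
Δρ/ρ₀ > 0, so Δρ > 0: deeper water is denser → statically stable.

stable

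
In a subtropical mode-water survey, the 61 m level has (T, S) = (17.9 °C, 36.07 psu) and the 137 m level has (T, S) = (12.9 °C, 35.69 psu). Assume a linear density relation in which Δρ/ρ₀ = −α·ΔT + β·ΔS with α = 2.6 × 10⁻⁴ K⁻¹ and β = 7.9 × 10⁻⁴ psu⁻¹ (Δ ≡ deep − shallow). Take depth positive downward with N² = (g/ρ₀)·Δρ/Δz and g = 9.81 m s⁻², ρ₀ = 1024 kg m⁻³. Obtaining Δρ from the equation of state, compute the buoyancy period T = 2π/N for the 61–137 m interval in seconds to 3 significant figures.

553 s

ΔT = -5.0 K, ΔS = -0.38 psu (deep − shallow).
Δρ/ρ₀ = −αΔT + βΔS = 1.30 × 10⁻³ − 3.002 × 10⁻⁴ = 9.998 × 10⁻⁴, so Δρ ≈ 1.024 kg m⁻³.
N² = (g/ρ₀)·Δρ/Δz = g·(Δρ/ρ₀)/Δz = 9.81 × 9.998 × 10⁻⁴ / 76 = 1.2905 × 10⁻⁴ s⁻².
N = √(1.2905 × 10⁻⁴) = 0.011360 rad s⁻¹ → T = 2π/N = 553.10 s ≈ 553 s.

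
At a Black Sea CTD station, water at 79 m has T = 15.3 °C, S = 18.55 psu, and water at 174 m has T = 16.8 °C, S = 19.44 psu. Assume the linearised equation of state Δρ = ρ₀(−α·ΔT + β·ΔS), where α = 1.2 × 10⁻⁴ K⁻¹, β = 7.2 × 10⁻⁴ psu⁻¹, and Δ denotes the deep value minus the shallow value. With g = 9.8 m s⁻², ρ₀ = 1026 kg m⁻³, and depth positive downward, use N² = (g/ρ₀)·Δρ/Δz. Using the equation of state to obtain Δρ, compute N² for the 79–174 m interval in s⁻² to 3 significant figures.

4.75 × 10⁻⁵ s⁻²

ΔT = +1.5 K, ΔS = +0.89 psu (deep − shallow).
Δρ/ρ₀ = −αΔT + βΔS = -1.80 × 10⁻⁴ + 6.408 × 10⁻⁴ = 4.608 × 10⁻⁴, so Δρ ≈ 0.4728 kg m⁻³.
N² = (g/ρ₀)·Δρ/Δz = g·(Δρ/ρ₀)/Δz = 9.8 × 4.608 × 10⁻⁴ / 95 = 4.7535 × 10⁻⁵ s⁻² ≈ 4.75 × 10⁻⁵ s⁻².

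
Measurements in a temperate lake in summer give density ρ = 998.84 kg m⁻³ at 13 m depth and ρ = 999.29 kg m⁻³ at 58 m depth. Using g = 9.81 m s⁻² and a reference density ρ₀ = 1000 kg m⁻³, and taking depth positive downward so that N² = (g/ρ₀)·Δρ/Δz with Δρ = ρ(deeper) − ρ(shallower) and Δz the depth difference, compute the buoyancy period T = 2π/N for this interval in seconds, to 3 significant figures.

Δρ = 999.29 − 998.84 = 0.45 kg m⁻³ over Δz = 58 − 13 = 45 m.
N² = (9.81/1000) × (0.45/45) = 9.8100 × 10⁻⁵ s⁻².
N = √(9.8100 × 10⁻⁵) = 9.9045 × 10⁻³ rad s⁻¹, so T = 2π/N = 634.38 s ≈ 634 s.
N² > 0, so the interval is statically stable.

634 s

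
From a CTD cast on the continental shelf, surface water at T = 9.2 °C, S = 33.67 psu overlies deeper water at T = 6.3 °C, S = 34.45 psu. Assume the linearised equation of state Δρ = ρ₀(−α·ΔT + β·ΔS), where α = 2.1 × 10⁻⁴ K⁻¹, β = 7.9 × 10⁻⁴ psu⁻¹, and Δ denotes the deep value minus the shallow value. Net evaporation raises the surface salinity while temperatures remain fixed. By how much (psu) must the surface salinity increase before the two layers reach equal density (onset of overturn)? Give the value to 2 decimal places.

1.55 psu

Neutral buoyancy requires −α(T_deep − T_surf) + β(S_deep − S_surf′) = 0.
S_surf′ = S_deep − (α/β)·ΔT = 34.45 − (2.1 × 10⁻⁴/7.9 × 10⁻⁴)·(-2.9) = 35.2209 psu.
Increase required: 35.2209 − 33.67 = 1.5509 psu.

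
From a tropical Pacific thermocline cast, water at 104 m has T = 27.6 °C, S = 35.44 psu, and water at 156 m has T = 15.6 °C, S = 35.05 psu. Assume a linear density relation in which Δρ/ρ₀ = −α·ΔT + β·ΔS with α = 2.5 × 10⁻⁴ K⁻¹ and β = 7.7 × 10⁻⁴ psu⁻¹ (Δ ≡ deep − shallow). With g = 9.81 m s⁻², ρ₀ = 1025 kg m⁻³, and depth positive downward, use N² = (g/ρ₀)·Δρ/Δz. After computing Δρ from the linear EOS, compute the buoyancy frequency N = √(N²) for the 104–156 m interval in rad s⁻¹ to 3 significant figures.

ΔT = -12.0 K, ΔS = -0.39 psu (deep − shallow).
Δρ/ρ₀ = −αΔT + βΔS = 3.00 × 10⁻³ − 3.003 × 10⁻⁴ = 2.6997 × 10⁻³, so Δρ ≈ 2.767 kg m⁻³.
N² = (g/ρ₀)·Δρ/Δz = g·(Δρ/ρ₀)/Δz = 9.81 × 2.6997 × 10⁻³ / 52 = 5.0931 × 10⁻⁴ s⁻².
N = √(5.0931 × 10⁻⁴) = 0.022568 rad s⁻¹ ≈ 0.0226 rad s⁻¹.

0.0226 rad s⁻¹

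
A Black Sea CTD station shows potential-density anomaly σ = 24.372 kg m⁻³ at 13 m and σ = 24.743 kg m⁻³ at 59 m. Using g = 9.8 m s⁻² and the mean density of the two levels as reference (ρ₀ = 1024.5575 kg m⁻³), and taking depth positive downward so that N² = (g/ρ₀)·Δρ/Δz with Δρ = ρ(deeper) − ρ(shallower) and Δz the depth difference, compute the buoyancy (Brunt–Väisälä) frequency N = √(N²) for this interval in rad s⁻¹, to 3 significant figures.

8.78 × 10⁻³ rad s⁻¹

Δρ = 1024.743 − 1024.372 = 0.371 kg m⁻³ over Δz = 59 − 13 = 46 m.
N² = (9.8/1024.5575) × (0.371/46) = 7.7145 × 10⁻⁵ s⁻².
N = √(7.7145 × 10⁻⁵) = 8.7832 × 10⁻³ rad s⁻¹ ≈ 8.78 × 10⁻³ rad s⁻¹.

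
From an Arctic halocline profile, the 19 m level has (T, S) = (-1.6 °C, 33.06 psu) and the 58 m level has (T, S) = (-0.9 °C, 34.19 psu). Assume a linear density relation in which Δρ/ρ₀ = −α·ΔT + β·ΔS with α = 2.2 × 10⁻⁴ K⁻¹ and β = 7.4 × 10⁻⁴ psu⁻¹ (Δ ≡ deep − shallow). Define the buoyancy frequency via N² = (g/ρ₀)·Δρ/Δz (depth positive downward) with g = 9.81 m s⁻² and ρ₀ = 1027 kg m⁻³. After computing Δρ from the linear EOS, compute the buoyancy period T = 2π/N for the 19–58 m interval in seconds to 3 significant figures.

ΔT = +0.7 K, ΔS = +1.13 psu (deep − shallow).
Δρ/ρ₀ = −αΔT + βΔS = -1.54 × 10⁻⁴ + 8.362 × 10⁻⁴ = 6.822 × 10⁻⁴, so Δρ ≈ 0.7006 kg m⁻³.
N² = (g/ρ₀)·Δρ/Δz = g·(Δρ/ρ₀)/Δz = 9.81 × 6.822 × 10⁻⁴ / 39 = 1.7160 × 10⁻⁴ s⁻².
N = √(1.7160 × 10⁻⁴) = 0.013100 rad s⁻¹ → T = 2π/N = 479.63 s ≈ 480 s.

480 s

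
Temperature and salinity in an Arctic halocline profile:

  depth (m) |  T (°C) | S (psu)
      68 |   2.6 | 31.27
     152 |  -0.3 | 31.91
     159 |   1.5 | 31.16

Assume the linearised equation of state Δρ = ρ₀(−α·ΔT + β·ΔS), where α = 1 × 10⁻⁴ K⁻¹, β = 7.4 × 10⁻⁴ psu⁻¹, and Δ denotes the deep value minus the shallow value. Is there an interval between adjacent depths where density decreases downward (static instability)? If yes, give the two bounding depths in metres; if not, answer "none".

Evaluate Δρ/ρ₀ = −αΔT + βΔS across each adjacent pair:
  68–152 m: −αΔT+βΔS = −(1 × 10⁻⁴)(-2.9)+(7.4 × 10⁻⁴)(+0.64) = 7.6 × 10⁻⁴ → stable
  152–159 m: −αΔT+βΔS = −(1 × 10⁻⁴)(+1.8)+(7.4 × 10⁻⁴)(-0.75) = -7.3 × 10⁻⁴ → UNSTABLE
The 152–159 m interval has Δρ < 0: lighter water underlies denser water.

152–159 m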